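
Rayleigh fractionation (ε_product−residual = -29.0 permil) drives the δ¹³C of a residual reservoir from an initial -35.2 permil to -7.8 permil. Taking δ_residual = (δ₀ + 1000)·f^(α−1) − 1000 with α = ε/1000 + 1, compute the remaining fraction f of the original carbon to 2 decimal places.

0.38

α − 1 = ε/1000 = -0.0290
(δ_res + 1000)/(δ₀ + 1000) = (-7.8 + 1000)/(-35.2 + 1000) = 992.2/964.8 = 1.028400
f = 1.028400^(1/-0.0290) = exp(ln(1.028400)/-0.0290) = exp(0.02800/-0.0290)
f = exp(-0.9657) = 0.3807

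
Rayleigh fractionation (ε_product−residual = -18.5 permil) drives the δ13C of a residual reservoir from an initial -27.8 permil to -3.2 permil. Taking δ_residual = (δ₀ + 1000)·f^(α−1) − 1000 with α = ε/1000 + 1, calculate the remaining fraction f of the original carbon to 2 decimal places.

0.26

α − 1 = ε/1000 = -0.0185
(δ_res + 1000)/(δ₀ + 1000) = (-3.2 + 1000)/(-27.8 + 1000) = 996.8/972.2 = 1.025303
f = 1.025303^(1/-0.0185) = exp(ln(1.025303)/-0.0185) = exp(0.02499/-0.0185)
f = exp(-1.3507) = 0.2590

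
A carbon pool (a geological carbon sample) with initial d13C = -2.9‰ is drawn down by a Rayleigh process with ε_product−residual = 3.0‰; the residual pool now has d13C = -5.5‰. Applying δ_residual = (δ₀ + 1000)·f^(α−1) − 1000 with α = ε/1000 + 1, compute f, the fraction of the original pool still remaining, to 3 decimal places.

0.419

α − 1 = ε/1000 = 0.0030
(δ_res + 1000)/(δ₀ + 1000) = (-5.5 + 1000)/(-2.9 + 1000) = 994.5/997.1 = 0.997392
f = 0.997392^(1/0.0030) = exp(ln(0.997392)/0.0030) = exp(-0.00261/0.0030)
f = exp(-0.8703) = 0.4188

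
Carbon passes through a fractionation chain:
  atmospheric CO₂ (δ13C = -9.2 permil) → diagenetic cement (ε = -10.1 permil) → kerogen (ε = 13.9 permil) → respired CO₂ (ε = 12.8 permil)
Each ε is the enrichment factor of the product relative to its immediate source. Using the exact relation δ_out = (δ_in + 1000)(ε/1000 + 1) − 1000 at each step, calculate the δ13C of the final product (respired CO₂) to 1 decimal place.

7.2 permil

step 1: δ = (-9.20 + 1000)·(-10.1/1000 + 1) − 1000 = -19.21 permil
step 2: δ = (-19.21 + 1000)·(13.9/1000 + 1) − 1000 = -5.57 permil
step 3: δ = (-5.57 + 1000)·(12.8/1000 + 1) − 1000 = 7.15 permil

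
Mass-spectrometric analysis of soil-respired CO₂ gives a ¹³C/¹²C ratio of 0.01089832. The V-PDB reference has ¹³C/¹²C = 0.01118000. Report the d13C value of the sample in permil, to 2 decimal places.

d13C = (R_sample / R_standard − 1) × 1000
R_sample / R_standard = 0.01089832 / 0.01118000 = 0.974805
d13C = (0.974805 − 1) × 1000 = -25.195 permil

-25.19 permil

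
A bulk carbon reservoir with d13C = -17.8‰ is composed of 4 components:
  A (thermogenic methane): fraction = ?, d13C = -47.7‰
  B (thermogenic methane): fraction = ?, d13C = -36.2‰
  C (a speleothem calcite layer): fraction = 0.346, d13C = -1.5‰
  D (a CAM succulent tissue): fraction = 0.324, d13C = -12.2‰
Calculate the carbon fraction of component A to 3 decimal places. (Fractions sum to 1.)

0.120

Let f_A and f_B be the unknown fractions; fractions sum to 1 so f_A + f_B = 0.330.
Mass balance: Σ fᵢ·δᵢ = δ_bulk ⇒ f_A·(-47.7) + f_B·(-36.2) = -17.8 − (-4.472) = -13.328
Substitute f_B = 0.330 − f_A:
f_A·(-47.7 − -36.2) = -13.328 − 0.330×(-36.2) = -1.382
f_A = -1.382 / -11.5 = 0.1202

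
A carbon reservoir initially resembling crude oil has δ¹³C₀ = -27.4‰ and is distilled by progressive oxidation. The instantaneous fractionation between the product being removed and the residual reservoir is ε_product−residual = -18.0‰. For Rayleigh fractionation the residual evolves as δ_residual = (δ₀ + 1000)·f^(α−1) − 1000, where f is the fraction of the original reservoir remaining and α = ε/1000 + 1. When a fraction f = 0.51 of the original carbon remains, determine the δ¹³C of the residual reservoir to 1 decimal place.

Rayleigh residual: δ_res = (δ₀ + 1000)·f^(α−1) − 1000
α = ε/1000 + 1 = 0.98200, so α − 1 = -0.01800
f^(α−1) = 0.51^(-0.01800) = 1.012194
δ_res = (-27.4 + 1000) × 1.012194 − 1000 = 984.460 − 1000 = -15.54‰

-15.5‰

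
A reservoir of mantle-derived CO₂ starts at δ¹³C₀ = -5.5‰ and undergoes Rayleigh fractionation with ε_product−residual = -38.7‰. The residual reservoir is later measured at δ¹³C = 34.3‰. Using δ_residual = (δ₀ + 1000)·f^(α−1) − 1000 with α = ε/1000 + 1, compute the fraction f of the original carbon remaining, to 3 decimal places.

α − 1 = ε/1000 = -0.0387
(δ_res + 1000)/(δ₀ + 1000) = (34.3 + 1000)/(-5.5 + 1000) = 1034.3/994.5 = 1.040020
f = 1.040020^(1/-0.0387) = exp(ln(1.040020)/-0.0387) = exp(0.03924/-0.0387)
f = exp(-1.0140) = 0.3628

0.363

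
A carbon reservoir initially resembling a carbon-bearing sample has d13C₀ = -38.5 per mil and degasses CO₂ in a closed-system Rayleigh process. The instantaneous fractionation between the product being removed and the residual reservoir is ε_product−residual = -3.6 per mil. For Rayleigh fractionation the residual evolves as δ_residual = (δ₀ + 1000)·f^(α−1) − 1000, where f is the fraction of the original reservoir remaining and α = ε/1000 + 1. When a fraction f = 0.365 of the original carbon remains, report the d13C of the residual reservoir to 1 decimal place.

Rayleigh residual: δ_res = (δ₀ + 1000)·f^(α−1) − 1000
α = ε/1000 + 1 = 0.99640, so α − 1 = -0.00360
f^(α−1) = 0.365^(-0.00360) = 1.003635
δ_res = (-38.5 + 1000) × 1.003635 − 1000 = 964.995 − 1000 = -35.01 per mil

-35.0 per mil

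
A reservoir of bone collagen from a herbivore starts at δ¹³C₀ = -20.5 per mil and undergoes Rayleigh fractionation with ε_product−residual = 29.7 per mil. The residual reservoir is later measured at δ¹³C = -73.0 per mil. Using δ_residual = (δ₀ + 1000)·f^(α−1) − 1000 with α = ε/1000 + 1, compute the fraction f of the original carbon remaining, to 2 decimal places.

0.16

α − 1 = ε/1000 = 0.0297
(δ_res + 1000)/(δ₀ + 1000) = (-73.0 + 1000)/(-20.5 + 1000) = 927.0/979.5 = 0.946401
f = 0.946401^(1/0.0297) = exp(ln(0.946401)/0.0297) = exp(-0.05509/0.0297)
f = exp(-1.8548) = 0.1565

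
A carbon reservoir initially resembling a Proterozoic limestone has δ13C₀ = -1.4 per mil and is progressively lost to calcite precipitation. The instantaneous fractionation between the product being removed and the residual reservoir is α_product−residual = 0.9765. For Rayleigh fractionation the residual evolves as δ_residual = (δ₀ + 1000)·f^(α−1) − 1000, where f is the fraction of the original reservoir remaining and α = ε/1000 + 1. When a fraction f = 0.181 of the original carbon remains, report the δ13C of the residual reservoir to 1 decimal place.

39.5 per mil

Rayleigh residual: δ_res = (δ₀ + 1000)·f^(α−1) − 1000
α − 1 = -0.02350
f^(α−1) = 0.181^(-0.02350) = 1.040985
δ_res = (-1.4 + 1000) × 1.040985 − 1000 = 1039.528 − 1000 = 39.53 per mil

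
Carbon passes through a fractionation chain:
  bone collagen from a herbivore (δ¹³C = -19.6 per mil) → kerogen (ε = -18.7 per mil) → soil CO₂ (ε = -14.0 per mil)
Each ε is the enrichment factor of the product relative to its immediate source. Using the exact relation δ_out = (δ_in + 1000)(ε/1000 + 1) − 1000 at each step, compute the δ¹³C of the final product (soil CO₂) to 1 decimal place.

step 1: δ = (-19.60 + 1000)·(-18.7/1000 + 1) − 1000 = -37.93 per mil
step 2: δ = (-37.93 + 1000)·(-14.0/1000 + 1) − 1000 = -51.40 per mil

-51.4 per mil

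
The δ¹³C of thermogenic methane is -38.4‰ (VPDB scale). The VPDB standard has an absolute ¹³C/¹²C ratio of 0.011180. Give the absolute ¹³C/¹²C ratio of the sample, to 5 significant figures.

0.010751

R_sample = R_standard × (δ¹³C/1000 + 1)
R_sample = 0.011180 × (-38.4/1000 + 1) = 0.011180 × 0.961600
R_sample = 0.0107507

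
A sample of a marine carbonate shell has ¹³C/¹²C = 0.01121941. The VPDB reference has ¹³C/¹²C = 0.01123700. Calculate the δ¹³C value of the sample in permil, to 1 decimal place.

δ¹³C = (R_sample / R_standard − 1) × 1000
R_sample / R_standard = 0.01121941 / 0.01123700 = 0.998435
δ¹³C = (0.998435 − 1) × 1000 = -1.57 permil

-1.6 permil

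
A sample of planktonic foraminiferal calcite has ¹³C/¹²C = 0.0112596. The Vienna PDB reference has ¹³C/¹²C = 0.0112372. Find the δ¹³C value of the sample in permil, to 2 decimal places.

δ¹³C = (R_sample / R_standard − 1) × 1000
R_sample / R_standard = 0.0112596 / 0.0112372 = 1.001993
δ¹³C = (1.001993 − 1) × 1000 = 1.993 permil

1.99 permil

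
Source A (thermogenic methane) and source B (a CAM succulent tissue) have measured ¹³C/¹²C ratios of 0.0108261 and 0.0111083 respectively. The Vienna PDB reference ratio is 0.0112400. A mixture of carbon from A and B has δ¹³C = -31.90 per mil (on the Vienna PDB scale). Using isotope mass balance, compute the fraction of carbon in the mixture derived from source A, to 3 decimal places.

δ_A = (0.0108261/0.0112400 − 1)×1000 = (0.963176 − 1)×1000 = -36.824 per mil
δ_B = (0.0111083/0.0112400 − 1)×1000 = (0.988283 − 1)×1000 = -11.717 per mil
f_A = (δ_mix − δ_B)/(δ_A − δ_B) = (-31.90 − (-11.717))/(-36.824 − (-11.717))
f_A = -20.183 / -25.107 = 0.8039

0.804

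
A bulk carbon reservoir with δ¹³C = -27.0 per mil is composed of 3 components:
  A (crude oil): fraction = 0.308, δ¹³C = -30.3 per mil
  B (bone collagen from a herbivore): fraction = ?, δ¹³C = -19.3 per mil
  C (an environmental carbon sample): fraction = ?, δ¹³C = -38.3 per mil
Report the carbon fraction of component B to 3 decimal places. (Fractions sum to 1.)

0.465

Let f_B and f_C be the unknown fractions; fractions sum to 1 so f_B + f_C = 0.692.
Mass balance: Σ fᵢ·δᵢ = δ_bulk ⇒ f_B·(-19.3) + f_C·(-38.3) = -27.0 − (-9.332) = -17.668
Substitute f_C = 0.692 − f_B:
f_B·(-19.3 − -38.3) = -17.668 − 0.692×(-38.3) = 8.836
f_B = 8.836 / 19.0 = 0.4651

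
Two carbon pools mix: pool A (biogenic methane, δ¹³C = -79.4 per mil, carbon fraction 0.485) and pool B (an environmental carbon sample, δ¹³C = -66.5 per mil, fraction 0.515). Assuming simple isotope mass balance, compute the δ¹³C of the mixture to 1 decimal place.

-72.8 per mil

δ_mix = f_A·δ_A + f_B·δ_B
δ_mix = 0.485 × (-79.4) + 0.515 × (-66.5)
δ_mix = -38.51 + -34.25 = -72.76 per mil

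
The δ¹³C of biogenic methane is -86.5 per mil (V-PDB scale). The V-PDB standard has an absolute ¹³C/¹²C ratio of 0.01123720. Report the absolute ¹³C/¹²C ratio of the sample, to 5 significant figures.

0.010265

R_sample = R_standard × (δ¹³C/1000 + 1)
R_sample = 0.01123720 × (-86.5/1000 + 1) = 0.01123720 × 0.913500
R_sample = 0.0102652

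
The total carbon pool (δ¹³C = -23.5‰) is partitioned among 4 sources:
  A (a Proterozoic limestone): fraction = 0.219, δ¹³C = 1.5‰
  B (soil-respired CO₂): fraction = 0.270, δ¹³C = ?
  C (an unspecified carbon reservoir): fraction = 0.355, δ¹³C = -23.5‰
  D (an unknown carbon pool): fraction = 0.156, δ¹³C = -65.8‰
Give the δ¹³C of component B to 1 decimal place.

-19.3‰

Isotope mass balance: δ_bulk = Σ fᵢ·δᵢ.
-23.5 = 0.219×(1.5) + 0.270×δ_B + 0.355×(-23.5) + 0.156×(-65.8)
0.270·δ_B = -23.5 − (-18.279) = -5.221
δ_B = -5.221 / 0.270 = -19.34‰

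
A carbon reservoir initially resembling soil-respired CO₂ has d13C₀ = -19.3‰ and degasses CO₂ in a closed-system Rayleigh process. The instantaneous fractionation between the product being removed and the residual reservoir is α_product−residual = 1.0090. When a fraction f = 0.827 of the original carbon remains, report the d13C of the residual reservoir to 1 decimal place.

-21.0‰

Rayleigh residual: δ_res = (δ₀ + 1000)·f^(α−1) − 1000
α − 1 = 0.00900
f^(α−1) = 0.827^(0.00900) = 0.998292
δ_res = (-19.3 + 1000) × 0.998292 − 1000 = 979.025 − 1000 = -20.98‰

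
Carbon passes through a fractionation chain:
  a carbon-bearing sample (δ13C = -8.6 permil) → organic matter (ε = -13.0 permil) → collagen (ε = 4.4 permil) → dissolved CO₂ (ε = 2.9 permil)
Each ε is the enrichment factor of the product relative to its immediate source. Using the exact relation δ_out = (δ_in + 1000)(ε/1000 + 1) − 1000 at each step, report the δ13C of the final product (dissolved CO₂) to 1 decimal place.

step 1: δ = (-8.60 + 1000)·(-13.0/1000 + 1) − 1000 = -21.49 permil
step 2: δ = (-21.49 + 1000)·(4.4/1000 + 1) − 1000 = -17.18 permil
step 3: δ = (-17.18 + 1000)·(2.9/1000 + 1) − 1000 = -14.33 permil

-14.3 permil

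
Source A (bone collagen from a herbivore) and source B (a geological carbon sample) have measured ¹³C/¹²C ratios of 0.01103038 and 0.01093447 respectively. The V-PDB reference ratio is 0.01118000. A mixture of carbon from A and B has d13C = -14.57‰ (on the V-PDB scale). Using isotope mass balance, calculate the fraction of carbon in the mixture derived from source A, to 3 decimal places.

0.862

δ_A = (0.01103038/0.01118000 − 1)×1000 = (0.986617 − 1)×1000 = -13.383‰
δ_B = (0.01093447/0.01118000 − 1)×1000 = (0.978038 − 1)×1000 = -21.962‰
f_A = (δ_mix − δ_B)/(δ_A − δ_B) = (-14.57 − (-21.962))/(-13.383 − (-21.962))
f_A = 7.392 / 8.579 = 0.8616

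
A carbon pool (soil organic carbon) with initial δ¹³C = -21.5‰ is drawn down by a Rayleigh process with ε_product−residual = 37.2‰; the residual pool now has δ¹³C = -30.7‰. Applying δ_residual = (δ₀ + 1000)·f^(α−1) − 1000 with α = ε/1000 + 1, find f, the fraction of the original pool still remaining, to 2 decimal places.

0.78

α − 1 = ε/1000 = 0.0372
(δ_res + 1000)/(δ₀ + 1000) = (-30.7 + 1000)/(-21.5 + 1000) = 969.3/978.5 = 0.990598
f = 0.990598^(1/0.0372) = exp(ln(0.990598)/0.0372) = exp(-0.00945/0.0372)
f = exp(-0.2539) = 0.7757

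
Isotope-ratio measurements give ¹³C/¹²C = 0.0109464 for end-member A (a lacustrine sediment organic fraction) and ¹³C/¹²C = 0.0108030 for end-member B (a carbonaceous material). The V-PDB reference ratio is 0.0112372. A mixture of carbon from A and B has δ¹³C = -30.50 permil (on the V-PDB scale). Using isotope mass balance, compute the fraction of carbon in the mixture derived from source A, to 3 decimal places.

δ_A = (0.0109464/0.0112372 − 1)×1000 = (0.974122 − 1)×1000 = -25.878 permil
δ_B = (0.0108030/0.0112372 − 1)×1000 = (0.961360 − 1)×1000 = -38.640 permil
f_A = (δ_mix − δ_B)/(δ_A − δ_B) = (-30.50 − (-38.640))/(-25.878 − (-38.640))
f_A = 8.140 / 12.761 = 0.6378

0.638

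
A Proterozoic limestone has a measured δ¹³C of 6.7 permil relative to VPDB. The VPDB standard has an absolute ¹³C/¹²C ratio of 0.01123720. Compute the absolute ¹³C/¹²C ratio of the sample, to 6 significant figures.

R_sample = R_standard × (δ¹³C/1000 + 1)
R_sample = 0.01123720 × (6.7/1000 + 1) = 0.01123720 × 1.006700
R_sample = 0.0113125

0.0113125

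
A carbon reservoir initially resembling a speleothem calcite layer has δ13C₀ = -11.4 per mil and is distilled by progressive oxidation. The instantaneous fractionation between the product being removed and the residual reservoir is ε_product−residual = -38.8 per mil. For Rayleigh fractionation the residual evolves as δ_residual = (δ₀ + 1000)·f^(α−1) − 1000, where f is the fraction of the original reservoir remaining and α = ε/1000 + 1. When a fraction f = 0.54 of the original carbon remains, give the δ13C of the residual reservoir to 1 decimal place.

Rayleigh residual: δ_res = (δ₀ + 1000)·f^(α−1) − 1000
α = ε/1000 + 1 = 0.96120, so α − 1 = -0.03880
f^(α−1) = 0.54^(-0.03880) = 1.024196
δ_res = (-11.4 + 1000) × 1.024196 − 1000 = 1012.520 − 1000 = 12.52 per mil

12.5 per mil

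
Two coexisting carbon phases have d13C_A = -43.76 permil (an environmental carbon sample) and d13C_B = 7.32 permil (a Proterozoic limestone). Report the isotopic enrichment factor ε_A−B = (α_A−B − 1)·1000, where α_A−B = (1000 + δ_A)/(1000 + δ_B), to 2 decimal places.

-50.71 permil

α_A−B = (1000 + -43.76) / (1000 + 7.32) = 956.24 / 1007.32 = 0.949291
ε_A−B = (0.949291 − 1) × 1000 = -50.709 permil
(The approximation ε ≈ δ_A − δ_B would give -51.08 permil.)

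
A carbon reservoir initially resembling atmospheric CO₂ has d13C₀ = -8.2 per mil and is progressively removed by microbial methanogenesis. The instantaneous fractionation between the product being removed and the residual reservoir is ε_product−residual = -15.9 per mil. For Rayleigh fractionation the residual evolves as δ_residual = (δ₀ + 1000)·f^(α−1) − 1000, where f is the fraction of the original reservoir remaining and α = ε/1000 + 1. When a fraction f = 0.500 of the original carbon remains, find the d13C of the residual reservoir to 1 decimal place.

Rayleigh residual: δ_res = (δ₀ + 1000)·f^(α−1) − 1000
α = ε/1000 + 1 = 0.98410, so α − 1 = -0.01590
f^(α−1) = 0.500^(-0.01590) = 1.011082
δ_res = (-8.2 + 1000) × 1.011082 − 1000 = 1002.791 − 1000 = 2.79 per mil

2.8 per mil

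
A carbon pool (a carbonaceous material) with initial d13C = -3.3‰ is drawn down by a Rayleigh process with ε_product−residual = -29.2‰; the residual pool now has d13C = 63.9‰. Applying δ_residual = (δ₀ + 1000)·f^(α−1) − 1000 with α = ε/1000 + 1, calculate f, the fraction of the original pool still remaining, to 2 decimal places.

α − 1 = ε/1000 = -0.0292
(δ_res + 1000)/(δ₀ + 1000) = (63.9 + 1000)/(-3.3 + 1000) = 1063.9/996.7 = 1.067422
f = 1.067422^(1/-0.0292) = exp(ln(1.067422)/-0.0292) = exp(0.06525/-0.0292)
f = exp(-2.2345) = 0.1070

0.11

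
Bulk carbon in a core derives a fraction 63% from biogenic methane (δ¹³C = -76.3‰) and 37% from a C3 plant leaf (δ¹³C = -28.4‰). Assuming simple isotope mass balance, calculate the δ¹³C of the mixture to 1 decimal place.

δ_mix = f_A·δ_A + f_B·δ_B
δ_mix = 0.63 × (-76.3) + 0.37 × (-28.4)
δ_mix = -48.07 + -10.51 = -58.58‰

-58.6‰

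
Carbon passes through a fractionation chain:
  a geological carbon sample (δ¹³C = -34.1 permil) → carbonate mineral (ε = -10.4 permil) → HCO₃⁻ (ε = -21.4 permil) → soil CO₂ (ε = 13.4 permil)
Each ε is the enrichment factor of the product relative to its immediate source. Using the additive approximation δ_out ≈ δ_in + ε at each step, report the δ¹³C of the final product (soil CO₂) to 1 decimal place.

-52.5 permil

step 1: δ ≈ -34.1 + (-10.4) = -44.5 permil
step 2: δ ≈ -44.5 + (-21.4) = -65.9 permil
step 3: δ ≈ -65.9 + (13.4) = -52.5 permil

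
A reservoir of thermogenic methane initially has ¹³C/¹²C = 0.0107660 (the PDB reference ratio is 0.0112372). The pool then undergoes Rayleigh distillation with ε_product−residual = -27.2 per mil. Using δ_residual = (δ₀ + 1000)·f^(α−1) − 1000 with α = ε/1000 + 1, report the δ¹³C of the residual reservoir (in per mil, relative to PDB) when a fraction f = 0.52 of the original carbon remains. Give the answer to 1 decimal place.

-24.7 per mil

δ₀ = (0.0107660/0.0112372 − 1)×1000 = (0.958068 − 1)×1000 = -41.932 per mil
α − 1 = ε/1000 = -0.0272
f^(α−1) = 0.52^(-0.0272) = 1.017946
δ_res = (-41.932 + 1000) × 1.017946 − 1000 = 975.261 − 1000 = -24.74 per mil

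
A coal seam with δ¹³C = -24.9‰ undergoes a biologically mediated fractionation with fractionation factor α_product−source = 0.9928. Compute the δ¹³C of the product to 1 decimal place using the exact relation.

-31.9‰

δ_product = (δ_source + 1000)·α − 1000
δ_product = (-24.9 + 1000) × 0.9928 − 1000
δ_product = 968.079 − 1000 = -31.92‰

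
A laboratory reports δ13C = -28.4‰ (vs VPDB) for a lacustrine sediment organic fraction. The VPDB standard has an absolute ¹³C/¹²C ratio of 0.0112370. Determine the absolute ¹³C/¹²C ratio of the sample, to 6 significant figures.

0.0109179

R_sample = R_standard × (δ13C/1000 + 1)
R_sample = 0.0112370 × (-28.4/1000 + 1) = 0.0112370 × 0.971600
R_sample = 0.0109179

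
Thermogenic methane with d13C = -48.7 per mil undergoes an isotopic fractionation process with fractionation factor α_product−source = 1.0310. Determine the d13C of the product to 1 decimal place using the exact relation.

δ_product = (δ_source + 1000)·α − 1000
δ_product = (-48.7 + 1000) × 1.0310 − 1000
δ_product = 980.790 − 1000 = -19.21 per mil

-19.2 per mil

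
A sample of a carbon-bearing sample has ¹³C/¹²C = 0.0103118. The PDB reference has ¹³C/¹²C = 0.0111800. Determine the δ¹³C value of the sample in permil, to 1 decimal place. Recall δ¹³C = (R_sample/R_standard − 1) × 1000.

δ¹³C = (R_sample / R_standard − 1) × 1000
R_sample / R_standard = 0.0103118 / 0.0111800 = 0.922343
δ¹³C = (0.922343 − 1) × 1000 = -77.66 permil

-77.7 permil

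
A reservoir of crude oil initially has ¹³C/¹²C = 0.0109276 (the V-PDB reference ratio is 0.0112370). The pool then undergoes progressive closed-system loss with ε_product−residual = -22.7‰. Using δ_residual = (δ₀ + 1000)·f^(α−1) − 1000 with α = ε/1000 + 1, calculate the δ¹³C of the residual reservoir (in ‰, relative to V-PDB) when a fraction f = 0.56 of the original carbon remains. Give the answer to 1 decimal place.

-14.6‰

δ₀ = (0.0109276/0.0112370 − 1)×1000 = (0.972466 − 1)×1000 = -27.534‰
α − 1 = ε/1000 = -0.0227
f^(α−1) = 0.56^(-0.0227) = 1.013249
δ_res = (-27.534 + 1000) × 1.013249 − 1000 = 985.350 − 1000 = -14.65‰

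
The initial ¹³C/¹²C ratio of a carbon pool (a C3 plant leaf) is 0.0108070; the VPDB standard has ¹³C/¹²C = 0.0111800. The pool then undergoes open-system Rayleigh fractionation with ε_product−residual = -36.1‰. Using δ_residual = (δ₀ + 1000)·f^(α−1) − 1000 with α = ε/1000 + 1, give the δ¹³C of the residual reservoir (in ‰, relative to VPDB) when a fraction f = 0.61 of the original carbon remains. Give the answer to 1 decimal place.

-16.0‰

δ₀ = (0.0108070/0.0111800 − 1)×1000 = (0.966637 − 1)×1000 = -33.363‰
α − 1 = ε/1000 = -0.0361
f^(α−1) = 0.61^(-0.0361) = 1.018004
δ_res = (-33.363 + 1000) × 1.018004 − 1000 = 984.040 − 1000 = -15.96‰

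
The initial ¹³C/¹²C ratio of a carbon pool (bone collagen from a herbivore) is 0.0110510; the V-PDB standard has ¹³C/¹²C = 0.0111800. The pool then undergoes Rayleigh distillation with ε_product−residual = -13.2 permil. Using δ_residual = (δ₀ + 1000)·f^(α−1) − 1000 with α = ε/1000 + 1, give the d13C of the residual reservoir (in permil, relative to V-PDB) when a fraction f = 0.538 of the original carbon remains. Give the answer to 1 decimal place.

δ₀ = (0.0110510/0.0111800 − 1)×1000 = (0.988462 − 1)×1000 = -11.538 permil
α − 1 = ε/1000 = -0.0132
f^(α−1) = 0.538^(-0.0132) = 1.008216
δ_res = (-11.538 + 1000) × 1.008216 − 1000 = 996.583 − 1000 = -3.42 permil

-3.4 permil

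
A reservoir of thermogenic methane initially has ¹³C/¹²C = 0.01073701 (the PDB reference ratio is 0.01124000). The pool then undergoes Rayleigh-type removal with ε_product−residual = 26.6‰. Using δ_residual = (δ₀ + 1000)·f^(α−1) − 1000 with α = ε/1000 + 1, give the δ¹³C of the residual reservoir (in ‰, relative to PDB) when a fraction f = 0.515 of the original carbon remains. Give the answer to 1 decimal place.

-61.5‰

δ₀ = (0.01073701/0.01124000 − 1)×1000 = (0.955250 − 1)×1000 = -44.750‰
α − 1 = ε/1000 = 0.0266
f^(α−1) = 0.515^(0.0266) = 0.982503
δ_res = (-44.750 + 1000) × 0.982503 − 1000 = 938.536 − 1000 = -61.46‰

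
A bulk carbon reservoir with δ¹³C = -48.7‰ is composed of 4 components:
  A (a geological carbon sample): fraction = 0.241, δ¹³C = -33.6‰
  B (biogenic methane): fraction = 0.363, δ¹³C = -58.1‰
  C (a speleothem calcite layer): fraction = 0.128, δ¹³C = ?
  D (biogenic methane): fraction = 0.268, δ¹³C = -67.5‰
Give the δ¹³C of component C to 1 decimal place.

Isotope mass balance: δ_bulk = Σ fᵢ·δᵢ.
-48.7 = 0.241×(-33.6) + 0.363×(-58.1) + 0.128×δ_C + 0.268×(-67.5)
0.128·δ_C = -48.7 − (-47.278) = -1.422
δ_C = -1.422 / 0.128 = -11.11‰

-11.1‰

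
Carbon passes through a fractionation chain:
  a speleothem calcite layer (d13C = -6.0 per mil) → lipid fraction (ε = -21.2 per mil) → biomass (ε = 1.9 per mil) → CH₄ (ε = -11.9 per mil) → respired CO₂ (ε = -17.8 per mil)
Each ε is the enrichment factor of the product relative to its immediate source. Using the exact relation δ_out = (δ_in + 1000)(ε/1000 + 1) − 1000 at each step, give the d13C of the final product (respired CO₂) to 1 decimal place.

-54.0 per mil

step 1: δ = (-6.00 + 1000)·(-21.2/1000 + 1) − 1000 = -27.07 per mil
step 2: δ = (-27.07 + 1000)·(1.9/1000 + 1) − 1000 = -25.22 per mil
step 3: δ = (-25.22 + 1000)·(-11.9/1000 + 1) − 1000 = -36.82 per mil
step 4: δ = (-36.82 + 1000)·(-17.8/1000 + 1) − 1000 = -53.97 per mil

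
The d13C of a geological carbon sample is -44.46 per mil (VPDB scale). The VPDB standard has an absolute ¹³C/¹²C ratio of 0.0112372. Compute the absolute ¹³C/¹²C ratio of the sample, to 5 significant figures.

0.010738

R_sample = R_standard × (d13C/1000 + 1)
R_sample = 0.0112372 × (-44.46/1000 + 1) = 0.0112372 × 0.955540
R_sample = 0.0107376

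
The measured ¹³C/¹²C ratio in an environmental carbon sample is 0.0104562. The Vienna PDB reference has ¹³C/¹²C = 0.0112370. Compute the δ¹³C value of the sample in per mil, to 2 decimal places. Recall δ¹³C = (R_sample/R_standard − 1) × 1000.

-69.48 per mil

δ¹³C = (R_sample / R_standard − 1) × 1000
R_sample / R_standard = 0.0104562 / 0.0112370 = 0.930515
δ¹³C = (0.930515 − 1) × 1000 = -69.485 per mil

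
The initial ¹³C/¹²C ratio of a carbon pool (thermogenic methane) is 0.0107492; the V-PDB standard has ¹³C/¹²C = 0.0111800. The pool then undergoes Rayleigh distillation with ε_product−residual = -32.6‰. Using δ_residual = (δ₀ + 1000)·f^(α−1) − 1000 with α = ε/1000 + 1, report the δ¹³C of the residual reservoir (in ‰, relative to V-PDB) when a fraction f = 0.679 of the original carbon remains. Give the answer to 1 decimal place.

δ₀ = (0.0107492/0.0111800 − 1)×1000 = (0.961467 − 1)×1000 = -38.533‰
α − 1 = ε/1000 = -0.0326
f^(α−1) = 0.679^(-0.0326) = 1.012701
δ_res = (-38.533 + 1000) × 1.012701 − 1000 = 973.678 − 1000 = -26.32‰

-26.3‰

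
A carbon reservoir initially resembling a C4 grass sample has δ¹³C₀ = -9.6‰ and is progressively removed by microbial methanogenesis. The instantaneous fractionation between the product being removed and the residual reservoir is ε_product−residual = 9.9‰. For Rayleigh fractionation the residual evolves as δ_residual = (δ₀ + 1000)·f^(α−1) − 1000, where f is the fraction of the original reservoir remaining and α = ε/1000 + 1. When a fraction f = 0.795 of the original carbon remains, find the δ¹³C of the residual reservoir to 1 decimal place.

-11.8‰

Rayleigh residual: δ_res = (δ₀ + 1000)·f^(α−1) − 1000
α = ε/1000 + 1 = 1.00990, so α − 1 = 0.00990
f^(α−1) = 0.795^(0.00990) = 0.997731
δ_res = (-9.6 + 1000) × 0.997731 − 1000 = 988.153 − 1000 = -11.85‰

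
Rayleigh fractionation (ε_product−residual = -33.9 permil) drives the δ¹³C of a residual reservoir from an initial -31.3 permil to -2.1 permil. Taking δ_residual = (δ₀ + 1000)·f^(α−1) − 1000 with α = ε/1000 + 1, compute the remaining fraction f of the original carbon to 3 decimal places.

α − 1 = ε/1000 = -0.0339
(δ_res + 1000)/(δ₀ + 1000) = (-2.1 + 1000)/(-31.3 + 1000) = 997.9/968.7 = 1.030143
f = 1.030143^(1/-0.0339) = exp(ln(1.030143)/-0.0339) = exp(0.02970/-0.0339)
f = exp(-0.8761) = 0.4164

0.416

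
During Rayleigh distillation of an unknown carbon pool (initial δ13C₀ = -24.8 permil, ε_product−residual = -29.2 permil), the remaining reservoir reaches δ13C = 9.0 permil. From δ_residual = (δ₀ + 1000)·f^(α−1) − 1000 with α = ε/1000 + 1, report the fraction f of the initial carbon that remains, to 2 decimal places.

0.31

α − 1 = ε/1000 = -0.0292
(δ_res + 1000)/(δ₀ + 1000) = (9.0 + 1000)/(-24.8 + 1000) = 1009.0/975.2 = 1.034660
f = 1.034660^(1/-0.0292) = exp(ln(1.034660)/-0.0292) = exp(0.03407/-0.0292)
f = exp(-1.1669) = 0.3113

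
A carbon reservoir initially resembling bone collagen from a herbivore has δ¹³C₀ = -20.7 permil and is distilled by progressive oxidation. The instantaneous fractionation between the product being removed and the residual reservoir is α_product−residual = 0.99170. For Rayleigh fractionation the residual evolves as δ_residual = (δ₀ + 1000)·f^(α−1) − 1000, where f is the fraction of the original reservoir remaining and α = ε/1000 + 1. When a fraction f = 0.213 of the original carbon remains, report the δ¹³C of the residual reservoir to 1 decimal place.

-8.0 permil

Rayleigh residual: δ_res = (δ₀ + 1000)·f^(α−1) − 1000
α − 1 = -0.00830
f^(α−1) = 0.213^(-0.00830) = 1.012918
δ_res = (-20.7 + 1000) × 1.012918 − 1000 = 991.951 − 1000 = -8.05 permil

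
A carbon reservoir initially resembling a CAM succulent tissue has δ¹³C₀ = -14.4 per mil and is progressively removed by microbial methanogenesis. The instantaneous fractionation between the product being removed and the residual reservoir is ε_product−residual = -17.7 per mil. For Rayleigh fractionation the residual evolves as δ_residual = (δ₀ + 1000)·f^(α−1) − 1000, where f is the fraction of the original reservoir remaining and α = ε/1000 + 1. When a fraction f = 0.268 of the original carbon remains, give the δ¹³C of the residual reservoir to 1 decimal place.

8.8 per mil

Rayleigh residual: δ_res = (δ₀ + 1000)·f^(α−1) − 1000
α = ε/1000 + 1 = 0.98230, so α − 1 = -0.01770
f^(α−1) = 0.268^(-0.01770) = 1.023581
δ_res = (-14.4 + 1000) × 1.023581 − 1000 = 1008.841 − 1000 = 8.84 per mil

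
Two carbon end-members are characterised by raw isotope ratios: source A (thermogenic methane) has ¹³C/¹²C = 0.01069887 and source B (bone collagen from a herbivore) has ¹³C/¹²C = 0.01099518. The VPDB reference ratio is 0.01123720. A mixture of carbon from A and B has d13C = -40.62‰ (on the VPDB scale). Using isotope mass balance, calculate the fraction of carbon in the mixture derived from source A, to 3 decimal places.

δ_A = (0.01069887/0.01123720 − 1)×1000 = (0.952094 − 1)×1000 = -47.906‰
δ_B = (0.01099518/0.01123720 − 1)×1000 = (0.978463 − 1)×1000 = -21.537‰
f_A = (δ_mix − δ_B)/(δ_A − δ_B) = (-40.62 − (-21.537))/(-47.906 − (-21.537))
f_A = -19.083 / -26.369 = 0.7237

0.724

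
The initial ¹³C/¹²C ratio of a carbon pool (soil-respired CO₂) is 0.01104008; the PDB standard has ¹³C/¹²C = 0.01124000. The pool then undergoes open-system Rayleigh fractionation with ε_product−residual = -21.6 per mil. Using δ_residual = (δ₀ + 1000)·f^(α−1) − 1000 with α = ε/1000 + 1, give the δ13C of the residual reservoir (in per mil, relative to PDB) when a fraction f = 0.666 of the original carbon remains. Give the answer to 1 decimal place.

δ₀ = (0.01104008/0.01124000 − 1)×1000 = (0.982214 − 1)×1000 = -17.786 per mil
α − 1 = ε/1000 = -0.0216
f^(α−1) = 0.666^(-0.0216) = 1.008818
δ_res = (-17.786 + 1000) × 1.008818 − 1000 = 990.875 − 1000 = -9.13 per mil

-9.1 per mil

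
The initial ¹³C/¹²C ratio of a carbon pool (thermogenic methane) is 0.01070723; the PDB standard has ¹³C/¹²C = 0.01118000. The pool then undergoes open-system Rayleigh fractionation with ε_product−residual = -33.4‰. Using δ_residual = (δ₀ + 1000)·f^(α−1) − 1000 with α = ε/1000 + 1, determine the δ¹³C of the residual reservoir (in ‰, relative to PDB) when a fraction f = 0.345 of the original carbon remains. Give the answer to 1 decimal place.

δ₀ = (0.01070723/0.01118000 − 1)×1000 = (0.957713 − 1)×1000 = -42.287‰
α − 1 = ε/1000 = -0.0334
f^(α−1) = 0.345^(-0.0334) = 1.036184
δ_res = (-42.287 + 1000) × 1.036184 − 1000 = 992.367 − 1000 = -7.63‰

-7.6‰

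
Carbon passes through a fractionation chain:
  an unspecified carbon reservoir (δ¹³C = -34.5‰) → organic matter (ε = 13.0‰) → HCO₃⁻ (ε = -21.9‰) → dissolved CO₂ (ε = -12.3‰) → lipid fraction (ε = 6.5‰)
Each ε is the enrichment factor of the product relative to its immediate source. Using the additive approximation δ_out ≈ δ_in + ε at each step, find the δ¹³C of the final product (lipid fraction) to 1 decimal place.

-49.2‰

step 1: δ ≈ -34.5 + (13.0) = -21.5‰
step 2: δ ≈ -21.5 + (-21.9) = -43.4‰
step 3: δ ≈ -43.4 + (-12.3) = -55.7‰
step 4: δ ≈ -55.7 + (6.5) = -49.2‰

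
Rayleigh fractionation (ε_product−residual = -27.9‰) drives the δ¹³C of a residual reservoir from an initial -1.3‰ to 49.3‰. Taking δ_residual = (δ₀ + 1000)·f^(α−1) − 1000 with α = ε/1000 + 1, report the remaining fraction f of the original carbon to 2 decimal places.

α − 1 = ε/1000 = -0.0279
(δ_res + 1000)/(δ₀ + 1000) = (49.3 + 1000)/(-1.3 + 1000) = 1049.3/998.7 = 1.050666
f = 1.050666^(1/-0.0279) = exp(ln(1.050666)/-0.0279) = exp(0.04942/-0.0279)
f = exp(-1.7715) = 0.1701

0.17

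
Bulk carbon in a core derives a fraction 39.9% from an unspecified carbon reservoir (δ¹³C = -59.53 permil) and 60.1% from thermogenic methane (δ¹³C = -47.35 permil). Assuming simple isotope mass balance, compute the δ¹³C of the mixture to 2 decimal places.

-52.21 permil

δ_mix = f_A·δ_A + f_B·δ_B
δ_mix = 0.399 × (-59.53) + 0.601 × (-47.35)
δ_mix = -23.752 + -28.457 = -52.210 permil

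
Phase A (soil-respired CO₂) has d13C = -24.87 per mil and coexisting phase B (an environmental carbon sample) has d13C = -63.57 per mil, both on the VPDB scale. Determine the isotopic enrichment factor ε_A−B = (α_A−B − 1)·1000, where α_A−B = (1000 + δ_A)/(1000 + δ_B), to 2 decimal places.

α_A−B = (1000 + -24.87) / (1000 + -63.57) = 975.13 / 936.43 = 1.041327
ε_A−B = (1.041327 − 1) × 1000 = 41.327 per mil
(The approximation ε ≈ δ_A − δ_B would give 38.70 per mil.)

41.33 per mil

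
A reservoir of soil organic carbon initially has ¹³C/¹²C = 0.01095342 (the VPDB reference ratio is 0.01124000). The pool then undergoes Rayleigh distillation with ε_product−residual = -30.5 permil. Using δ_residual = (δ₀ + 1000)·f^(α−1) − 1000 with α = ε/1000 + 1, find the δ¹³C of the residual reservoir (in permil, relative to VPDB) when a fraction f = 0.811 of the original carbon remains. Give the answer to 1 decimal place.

δ₀ = (0.01095342/0.01124000 − 1)×1000 = (0.974504 − 1)×1000 = -25.496 permil
α − 1 = ε/1000 = -0.0305
f^(α−1) = 0.811^(-0.0305) = 1.006410
δ_res = (-25.496 + 1000) × 1.006410 − 1000 = 980.750 − 1000 = -19.25 permil

-19.3 permil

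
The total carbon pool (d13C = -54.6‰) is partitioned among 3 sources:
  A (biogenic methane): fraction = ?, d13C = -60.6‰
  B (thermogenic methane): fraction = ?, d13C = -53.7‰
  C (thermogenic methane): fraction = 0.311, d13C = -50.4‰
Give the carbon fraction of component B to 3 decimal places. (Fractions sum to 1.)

0.410

Let f_B and f_A be the unknown fractions; fractions sum to 1 so f_B + f_A = 0.689.
Mass balance: Σ fᵢ·δᵢ = δ_bulk ⇒ f_B·(-53.7) + f_A·(-60.6) = -54.6 − (-15.674) = -38.926
Substitute f_A = 0.689 − f_B:
f_B·(-53.7 − -60.6) = -38.926 − 0.689×(-60.6) = 2.828
f_B = 2.828 / 6.9 = 0.4098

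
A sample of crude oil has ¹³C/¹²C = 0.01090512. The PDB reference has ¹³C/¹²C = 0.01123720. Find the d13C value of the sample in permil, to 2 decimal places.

d13C = (R_sample / R_standard − 1) × 1000
R_sample / R_standard = 0.01090512 / 0.01123720 = 0.970448
d13C = (0.970448 − 1) × 1000 = -29.552 permil

-29.55 permil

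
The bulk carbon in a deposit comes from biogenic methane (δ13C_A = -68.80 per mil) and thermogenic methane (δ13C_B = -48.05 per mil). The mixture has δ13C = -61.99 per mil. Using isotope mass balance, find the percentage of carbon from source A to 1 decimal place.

67.2%

δ_mix = f_A·δ_A + (1 − f_A)·δ_B  ⇒  f_A = (δ_mix − δ_B)/(δ_A − δ_B)
f_A = (-61.99 − (-48.05)) / (-68.80 − (-48.05))
f_A = -13.94 / -20.75 = 0.6718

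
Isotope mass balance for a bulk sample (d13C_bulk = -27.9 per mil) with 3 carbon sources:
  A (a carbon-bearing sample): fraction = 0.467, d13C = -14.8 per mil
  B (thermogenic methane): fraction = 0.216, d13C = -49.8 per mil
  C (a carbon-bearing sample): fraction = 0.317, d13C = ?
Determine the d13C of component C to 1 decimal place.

Isotope mass balance: δ_bulk = Σ fᵢ·δᵢ.
-27.9 = 0.467×(-14.8) + 0.216×(-49.8) + 0.317×δ_C
0.317·δ_C = -27.9 − (-17.668) = -10.232
δ_C = -10.232 / 0.317 = -32.28 per mil

-32.3 per mil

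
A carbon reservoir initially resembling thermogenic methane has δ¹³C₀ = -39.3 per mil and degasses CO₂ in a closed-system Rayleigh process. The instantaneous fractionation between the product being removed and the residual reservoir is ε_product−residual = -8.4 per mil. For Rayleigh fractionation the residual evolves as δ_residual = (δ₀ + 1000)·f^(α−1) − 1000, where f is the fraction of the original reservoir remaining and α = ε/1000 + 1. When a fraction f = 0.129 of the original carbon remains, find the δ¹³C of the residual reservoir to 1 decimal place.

Rayleigh residual: δ_res = (δ₀ + 1000)·f^(α−1) − 1000
α = ε/1000 + 1 = 0.99160, so α − 1 = -0.00840
f^(α−1) = 0.129^(-0.00840) = 1.017352
δ_res = (-39.3 + 1000) × 1.017352 − 1000 = 977.370 − 1000 = -22.63 per mil

-22.6 per mil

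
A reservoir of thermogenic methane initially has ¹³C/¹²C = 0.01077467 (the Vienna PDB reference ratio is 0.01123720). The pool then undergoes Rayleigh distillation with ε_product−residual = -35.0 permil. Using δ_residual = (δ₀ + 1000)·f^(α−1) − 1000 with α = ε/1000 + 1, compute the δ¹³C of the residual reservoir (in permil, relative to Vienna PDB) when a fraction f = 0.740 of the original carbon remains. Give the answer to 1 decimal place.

δ₀ = (0.01077467/0.01123720 − 1)×1000 = (0.958839 − 1)×1000 = -41.161 permil
α − 1 = ε/1000 = -0.0350
f^(α−1) = 0.740^(-0.0350) = 1.010594
δ_res = (-41.161 + 1000) × 1.010594 − 1000 = 968.998 − 1000 = -31.00 permil

-31.0 permil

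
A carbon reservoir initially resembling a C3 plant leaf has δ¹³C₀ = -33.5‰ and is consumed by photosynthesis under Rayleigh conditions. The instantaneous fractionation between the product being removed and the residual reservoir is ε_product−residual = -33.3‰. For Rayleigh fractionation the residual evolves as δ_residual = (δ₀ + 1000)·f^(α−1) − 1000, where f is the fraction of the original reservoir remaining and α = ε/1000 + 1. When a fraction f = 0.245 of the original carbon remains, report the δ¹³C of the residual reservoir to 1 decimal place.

Rayleigh residual: δ_res = (δ₀ + 1000)·f^(α−1) − 1000
α = ε/1000 + 1 = 0.96670, so α − 1 = -0.03330
f^(α−1) = 0.245^(-0.03330) = 1.047951
δ_res = (-33.5 + 1000) × 1.047951 − 1000 = 1012.844 − 1000 = 12.84‰

12.8‰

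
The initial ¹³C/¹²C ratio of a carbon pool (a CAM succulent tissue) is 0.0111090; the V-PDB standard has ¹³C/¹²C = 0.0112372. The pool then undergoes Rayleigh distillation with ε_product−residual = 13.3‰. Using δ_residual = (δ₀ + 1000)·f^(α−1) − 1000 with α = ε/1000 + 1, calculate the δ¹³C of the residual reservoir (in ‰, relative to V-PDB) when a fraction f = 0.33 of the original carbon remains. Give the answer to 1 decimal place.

-25.9‰

δ₀ = (0.0111090/0.0112372 − 1)×1000 = (0.988591 − 1)×1000 = -11.409‰
α − 1 = ε/1000 = 0.0133
f^(α−1) = 0.33^(0.0133) = 0.985363
δ_res = (-11.409 + 1000) × 0.985363 − 1000 = 974.121 − 1000 = -25.88‰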